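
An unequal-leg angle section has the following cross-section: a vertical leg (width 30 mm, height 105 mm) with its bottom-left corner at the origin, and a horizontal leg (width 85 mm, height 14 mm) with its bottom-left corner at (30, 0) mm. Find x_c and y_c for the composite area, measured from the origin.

x_c = 30.77 mm, y_c = 40.02 mm

vertical leg: A = 30 × 105 = 3150.00, centroid at (15.00, 52.50).
horizontal leg: A = 85 × 14 = 1190.00, centroid at (72.50, 7.00).
ΣA = 4340.00 mm², ΣAx_c = 133525.00 mm³, ΣAy_c = 173705.00 mm³.
x_c = 133525.00/4340.00 = 30.77 mm; y_c = 173705.00/4340.00 = 40.02 mm.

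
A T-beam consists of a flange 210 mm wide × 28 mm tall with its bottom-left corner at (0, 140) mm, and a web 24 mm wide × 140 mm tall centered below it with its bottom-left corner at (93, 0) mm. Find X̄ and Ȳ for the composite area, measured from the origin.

X̄ = 105.00 mm, Ȳ = 123.45 mm

web: A = 24 × 140 = 3360.00, centroid at (105.00, 70.00).
flange: A = 210 × 28 = 5880.00, centroid at (105.00, 154.00).
ΣA = 9240.00 mm²
ΣAX̄ = (3360.00)(105.00) + (5880.00)(105.00) = 970200.00 mm³
ΣAȲ = (3360.00)(70.00) + (5880.00)(154.00) = 1140720.00 mm³
X̄ = 970200.00 / 9240.00 = 105.00 mm
Ȳ = 1140720.00 / 9240.00 = 123.45 mm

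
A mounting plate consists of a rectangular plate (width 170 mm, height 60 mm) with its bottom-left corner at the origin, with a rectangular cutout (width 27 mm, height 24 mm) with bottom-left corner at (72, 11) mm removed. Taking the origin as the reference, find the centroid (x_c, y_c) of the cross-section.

x_c = 84.97 mm, y_c = 30.47 mm

Part | A | x̄ᵢ | ȳᵢ | A·x̄ᵢ | A·ȳᵢ
plate | 10200.00 | 85.00 | 30.00 | 867000.00 | 306000.00
hole | -648.00 | 85.50 | 23.00 | -55404.00 | -14904.00
Σ | 9552.00 |  |  | 811596.00 | 291096.00
x_c = 811596.00 / 9552.00 = 84.97 mm
y_c = 291096.00 / 9552.00 = 30.47 mm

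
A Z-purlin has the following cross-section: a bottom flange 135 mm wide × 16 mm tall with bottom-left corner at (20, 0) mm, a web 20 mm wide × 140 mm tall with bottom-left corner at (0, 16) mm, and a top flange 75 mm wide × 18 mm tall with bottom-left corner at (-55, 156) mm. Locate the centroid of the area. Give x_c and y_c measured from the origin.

Part | A | x̄ᵢ | ȳᵢ | A·x̄ᵢ | A·ȳᵢ
bottom flange | 2160.00 | 87.50 | 8.00 | 189000.00 | 17280.00
web | 2800.00 | 10.00 | 86.00 | 28000.00 | 240800.00
top flange | 1350.00 | -17.50 | 165.00 | -23625.00 | 222750.00
Σ | 6310.00 |  |  | 193375.00 | 480830.00
x_c = 193375.00 / 6310.00 = 30.65 mm
y_c = 480830.00 / 6310.00 = 76.20 mm

x_c = 30.65 mm, y_c = 76.20 mm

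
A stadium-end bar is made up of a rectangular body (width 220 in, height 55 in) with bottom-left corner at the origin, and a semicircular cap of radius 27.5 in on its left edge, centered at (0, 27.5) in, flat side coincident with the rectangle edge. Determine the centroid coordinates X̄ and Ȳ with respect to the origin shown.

Part | A | x̄ᵢ | ȳᵢ | A·x̄ᵢ | A·ȳᵢ
rectangular body | 12100.00 | 110.00 | 27.50 | 1331000.00 | 332750.00
semicircular end | 1187.91 | -11.67 | 27.50 | -13864.58 | 32667.65
Σ | 13287.91 |  |  | 1317135.42 | 365417.65
X̄ = 1317135.42 / 13287.91 = 99.12 in
Ȳ = 365417.65 / 13287.91 = 27.50 in

X̄ = 99.12 in, Ȳ = 27.50 in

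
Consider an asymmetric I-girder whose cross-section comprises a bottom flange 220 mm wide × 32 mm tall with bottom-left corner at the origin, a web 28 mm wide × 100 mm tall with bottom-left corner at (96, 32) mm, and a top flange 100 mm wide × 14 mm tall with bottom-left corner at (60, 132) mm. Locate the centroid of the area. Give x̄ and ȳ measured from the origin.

x̄ = 110.00 mm, ȳ = 47.76 mm

Part | A | x̄ᵢ | ȳᵢ | A·x̄ᵢ | A·ȳᵢ
bottom flange | 7040.00 | 110.00 | 16.00 | 774400.00 | 112640.00
web | 2800.00 | 110.00 | 82.00 | 308000.00 | 229600.00
top flange | 1400.00 | 110.00 | 139.00 | 154000.00 | 194600.00
Σ | 11240.00 |  |  | 1236400.00 | 536840.00
x̄ = 1236400.00 / 11240.00 = 110.00 mm
ȳ = 536840.00 / 11240.00 = 47.76 mm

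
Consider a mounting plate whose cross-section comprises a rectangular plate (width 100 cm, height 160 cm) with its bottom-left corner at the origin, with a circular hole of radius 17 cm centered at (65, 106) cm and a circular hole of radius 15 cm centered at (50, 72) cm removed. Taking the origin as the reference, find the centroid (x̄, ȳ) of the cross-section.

x̄ = 49.05 cm, ȳ = 78.75 cm

plate: A = 100 × 160 = 16000.00, centroid at (50.00, 80.00).
hole 1: A = −π·17² = -907.92, centroid at (65.00, 106.00).
hole 2: A = −π·15² = -706.86, centroid at (50.00, 72.00).
ΣA = 14385.22 cm², ΣAx̄ = 705642.26 cm³, ΣAȳ = 1132866.65 cm³.
x̄ = 705642.26/14385.22 = 49.05 cm; ȳ = 1132866.65/14385.22 = 78.75 cm.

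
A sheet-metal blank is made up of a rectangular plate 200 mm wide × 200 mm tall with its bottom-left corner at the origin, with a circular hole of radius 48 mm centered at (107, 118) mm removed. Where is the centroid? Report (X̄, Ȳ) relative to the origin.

X̄ = 98.45 mm, Ȳ = 96.02 mm

Part | A | x̄ᵢ | ȳᵢ | A·x̄ᵢ | A·ȳᵢ
plate | 40000.00 | 100.00 | 100.00 | 4000000.00 | 4000000.00
hole | -7238.23 | 107.00 | 118.00 | -774490.55 | -854111.08
Σ | 32761.77 |  |  | 3225509.45 | 3145888.92
X̄ = 3225509.45 / 32761.77 = 98.45 mm
Ȳ = 3145888.92 / 32761.77 = 96.02 mm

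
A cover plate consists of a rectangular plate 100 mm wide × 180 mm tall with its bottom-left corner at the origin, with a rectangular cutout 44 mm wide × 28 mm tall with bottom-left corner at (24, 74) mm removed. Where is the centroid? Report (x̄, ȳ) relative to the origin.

x̄ = 50.29 mm, ȳ = 90.15 mm

Part | A | x̄ᵢ | ȳᵢ | A·x̄ᵢ | A·ȳᵢ
plate | 18000.00 | 50.00 | 90.00 | 900000.00 | 1620000.00
hole | -1232.00 | 46.00 | 88.00 | -56672.00 | -108416.00
Σ | 16768.00 |  |  | 843328.00 | 1511584.00
x̄ = 843328.00 / 16768.00 = 50.29 mm
ȳ = 1511584.00 / 16768.00 = 90.15 mm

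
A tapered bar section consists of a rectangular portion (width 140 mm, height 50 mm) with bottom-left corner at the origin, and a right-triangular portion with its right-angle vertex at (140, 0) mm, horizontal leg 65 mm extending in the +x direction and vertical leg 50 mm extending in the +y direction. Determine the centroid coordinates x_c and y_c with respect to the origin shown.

x_c = 87.27 mm, y_c = 23.43 mm

rectangular portion: A = 140 × 50 = 7000.00, centroid at (70.00, 25.00).
triangular portion: A = ½·65·50 = 1625.00, centroid at (161.67, 16.67).
ΣA = 8625.00 mm², ΣAx_c = 752708.33 mm³, ΣAy_c = 202083.33 mm³.
x_c = 752708.33/8625.00 = 87.27 mm; y_c = 202083.33/8625.00 = 23.43 mm.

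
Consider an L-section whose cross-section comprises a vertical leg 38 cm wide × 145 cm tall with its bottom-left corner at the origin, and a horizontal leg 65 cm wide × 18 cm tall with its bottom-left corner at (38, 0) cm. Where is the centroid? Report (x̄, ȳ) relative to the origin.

vertical leg: A = 38 × 145 = 5510.00, centroid at (19.00, 72.50).
horizontal leg: A = 65 × 18 = 1170.00, centroid at (70.50, 9.00).
ΣA = 6680.00 cm²
ΣAx̄ = (5510.00)(19.00) + (1170.00)(70.50) = 187175.00 cm³
ΣAȳ = (5510.00)(72.50) + (1170.00)(9.00) = 410005.00 cm³
x̄ = 187175.00 / 6680.00 = 28.02 cm
ȳ = 410005.00 / 6680.00 = 61.38 cm

x̄ = 28.02 cm, ȳ = 61.38 cm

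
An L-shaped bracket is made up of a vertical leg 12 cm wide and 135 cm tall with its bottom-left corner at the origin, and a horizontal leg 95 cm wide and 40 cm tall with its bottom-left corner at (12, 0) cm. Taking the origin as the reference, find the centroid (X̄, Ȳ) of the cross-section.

Part | A | x̄ᵢ | ȳᵢ | A·x̄ᵢ | A·ȳᵢ
vertical leg | 1620.00 | 6.00 | 67.50 | 9720.00 | 109350.00
horizontal leg | 3800.00 | 59.50 | 20.00 | 226100.00 | 76000.00
Σ | 5420.00 |  |  | 235820.00 | 185350.00
X̄ = 235820.00 / 5420.00 = 43.51 cm
Ȳ = 185350.00 / 5420.00 = 34.20 cm

X̄ = 43.51 cm, Ȳ = 34.20 cm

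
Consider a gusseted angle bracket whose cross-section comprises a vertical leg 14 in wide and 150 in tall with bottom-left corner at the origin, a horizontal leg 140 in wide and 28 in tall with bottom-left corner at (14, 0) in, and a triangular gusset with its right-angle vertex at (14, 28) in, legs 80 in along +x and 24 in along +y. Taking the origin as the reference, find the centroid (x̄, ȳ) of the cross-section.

x̄ = 54.87 in, ȳ = 35.38 in

vertical leg: A = 14 × 150 = 2100.00, centroid at (7.00, 75.00).
horizontal leg: A = 140 × 28 = 3920.00, centroid at (84.00, 14.00).
gusset: A = ½·80·24 = 960.00, centroid at (40.67, 36.00).
ΣA = 6980.00 in²
ΣAx̄ = (2100.00)(7.00) + (3920.00)(84.00) + (960.00)(40.67) = 383020.00 in³
ΣAȳ = (2100.00)(75.00) + (3920.00)(14.00) + (960.00)(36.00) = 246940.00 in³
x̄ = 383020.00 / 6980.00 = 54.87 in
ȳ = 246940.00 / 6980.00 = 35.38 in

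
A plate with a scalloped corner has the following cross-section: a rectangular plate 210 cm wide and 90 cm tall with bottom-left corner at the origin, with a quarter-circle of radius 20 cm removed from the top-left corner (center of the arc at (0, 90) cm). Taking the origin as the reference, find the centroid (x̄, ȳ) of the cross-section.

x̄ = 106.63 cm, ȳ = 44.38 cm

plate: A = 210 × 90 = 18900.00, centroid at (105.00, 45.00).
removed quarter-circle: A = −¼π·20² = -314.16, centroid at (8.49, 81.51).
ΣA = 18585.84 cm², ΣAx̄ = 1981833.33 cm³, ΣAȳ = 824892.33 cm³.
x̄ = 1981833.33/18585.84 = 106.63 cm; ȳ = 824892.33/18585.84 = 44.38 cm.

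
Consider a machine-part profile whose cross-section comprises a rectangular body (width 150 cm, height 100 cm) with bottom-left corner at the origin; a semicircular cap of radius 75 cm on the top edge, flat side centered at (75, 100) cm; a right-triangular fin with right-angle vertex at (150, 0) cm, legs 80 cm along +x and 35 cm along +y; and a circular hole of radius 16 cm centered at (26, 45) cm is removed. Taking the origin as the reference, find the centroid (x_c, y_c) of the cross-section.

x_c = 82.44 cm, y_c = 77.56 cm

rectangular body: A = 150 × 100 = 15000.00, centroid at (75.00, 50.00).
semicircular top: A = ½π·75² = 8835.73, centroid at (75.00, 131.83).
triangular fin: A = ½·80·35 = 1400.00, centroid at (176.67, 11.67).
hole: A = −π·16² = -804.25, centroid at (26.00, 45.00).
ΣA = 24431.48 cm²
ΣAx_c = (15000.00)(75.00) + (8835.73)(75.00) + (1400.00)(176.67) + (-804.25)(26.00) = 2014102.59 cm³
ΣAy_c = (15000.00)(50.00) + (8835.73)(131.83) + (1400.00)(11.67) + (-804.25)(45.00) = 1894965.12 cm³
x_c = 2014102.59 / 24431.48 = 82.44 cm
y_c = 1894965.12 / 24431.48 = 77.56 cm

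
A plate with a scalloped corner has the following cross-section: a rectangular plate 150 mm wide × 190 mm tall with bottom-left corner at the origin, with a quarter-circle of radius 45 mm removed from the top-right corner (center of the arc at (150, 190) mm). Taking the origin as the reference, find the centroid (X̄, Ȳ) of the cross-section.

X̄ = 71.70 mm, Ȳ = 90.51 mm

plate: A = 150 × 190 = 28500.00, centroid at (75.00, 95.00).
removed quarter-circle: A = −¼π·45² = -1590.43, centroid at (130.90, 170.90).
ΣA = 26909.57 mm², ΣAX̄ = 1929310.31 mm³, ΣAȲ = 2435693.06 mm³.
X̄ = 1929310.31/26909.57 = 71.70 mm; Ȳ = 2435693.06/26909.57 = 90.51 mm.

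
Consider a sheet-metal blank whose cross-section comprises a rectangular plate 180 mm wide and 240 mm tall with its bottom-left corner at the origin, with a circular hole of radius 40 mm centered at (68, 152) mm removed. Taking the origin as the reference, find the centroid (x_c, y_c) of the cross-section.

plate: A = 180 × 240 = 43200.00, centroid at (90.00, 120.00).
hole: A = −π·40² = -5026.55, centroid at (68.00, 152.00).
ΣA = 38173.45 mm², ΣAx_c = 3546194.72 mm³, ΣAy_c = 4419964.67 mm³.
x_c = 3546194.72/38173.45 = 92.90 mm; y_c = 4419964.67/38173.45 = 115.79 mm.

x_c = 92.90 mm, y_c = 115.79 mm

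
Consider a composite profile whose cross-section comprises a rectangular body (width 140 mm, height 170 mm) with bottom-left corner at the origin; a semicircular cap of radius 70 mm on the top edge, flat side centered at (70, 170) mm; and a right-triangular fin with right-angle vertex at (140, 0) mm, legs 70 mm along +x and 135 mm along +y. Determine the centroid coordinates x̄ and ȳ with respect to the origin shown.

x̄ = 82.17 mm, ȳ = 104.16 mm

Part | A | x̄ᵢ | ȳᵢ | A·x̄ᵢ | A·ȳᵢ
rectangular body | 23800.00 | 70.00 | 85.00 | 1666000.00 | 2023000.00
semicircular top | 7696.90 | 70.00 | 199.71 | 538783.14 | 1537140.01
triangular fin | 4725.00 | 163.33 | 45.00 | 771750.00 | 212625.00
Σ | 36221.90 |  |  | 2976533.14 | 3772765.01
x̄ = 2976533.14 / 36221.90 = 82.17 mm
ȳ = 3772765.01 / 36221.90 = 104.16 mm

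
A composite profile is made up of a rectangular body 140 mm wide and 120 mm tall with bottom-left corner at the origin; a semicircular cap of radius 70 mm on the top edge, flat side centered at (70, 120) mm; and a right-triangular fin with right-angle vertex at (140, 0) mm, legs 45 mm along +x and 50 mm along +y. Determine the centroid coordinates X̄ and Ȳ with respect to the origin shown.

X̄ = 73.73 mm, Ȳ = 85.05 mm

Part | A | x̄ᵢ | ȳᵢ | A·x̄ᵢ | A·ȳᵢ
rectangular body | 16800.00 | 70.00 | 60.00 | 1176000.00 | 1008000.00
semicircular top | 7696.90 | 70.00 | 149.71 | 538783.14 | 1152294.91
triangular fin | 1125.00 | 155.00 | 16.67 | 174375.00 | 18750.00
Σ | 25621.90 |  |  | 1889158.14 | 2179044.91
X̄ = 1889158.14 / 25621.90 = 73.73 mm
Ȳ = 2179044.91 / 25621.90 = 85.05 mm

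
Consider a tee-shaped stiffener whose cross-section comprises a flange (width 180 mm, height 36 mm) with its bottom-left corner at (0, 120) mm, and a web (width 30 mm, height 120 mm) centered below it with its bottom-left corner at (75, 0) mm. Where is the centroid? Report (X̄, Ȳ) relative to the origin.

X̄ = 90.00 mm, Ȳ = 110.14 mm

web: A = 30 × 120 = 3600.00, centroid at (90.00, 60.00).
flange: A = 180 × 36 = 6480.00, centroid at (90.00, 138.00).
ΣA = 10080.00 mm²
ΣAX̄ = (3600.00)(90.00) + (6480.00)(90.00) = 907200.00 mm³
ΣAȲ = (3600.00)(60.00) + (6480.00)(138.00) = 1110240.00 mm³
X̄ = 907200.00 / 10080.00 = 90.00 mm
Ȳ = 1110240.00 / 10080.00 = 110.14 mm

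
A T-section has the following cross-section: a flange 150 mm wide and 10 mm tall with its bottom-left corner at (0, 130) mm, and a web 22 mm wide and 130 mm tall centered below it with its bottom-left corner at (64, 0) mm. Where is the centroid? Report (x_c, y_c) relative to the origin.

web: A = 22 × 130 = 2860.00, centroid at (75.00, 65.00).
flange: A = 150 × 10 = 1500.00, centroid at (75.00, 135.00).
ΣA = 4360.00 mm², ΣAx_c = 327000.00 mm³, ΣAy_c = 388400.00 mm³.
x_c = 327000.00/4360.00 = 75.00 mm; y_c = 388400.00/4360.00 = 89.08 mm.

x_c = 75.00 mm, y_c = 89.08 mm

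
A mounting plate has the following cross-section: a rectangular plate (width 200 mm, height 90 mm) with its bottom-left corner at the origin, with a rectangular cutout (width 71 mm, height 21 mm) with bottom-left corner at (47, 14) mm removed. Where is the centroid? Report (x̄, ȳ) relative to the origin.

plate: A = 200 × 90 = 18000.00, centroid at (100.00, 45.00).
hole: A = −(71 × 21) = -1491.00, centroid at (82.50, 24.50).
ΣA = 16509.00 mm², ΣAx̄ = 1676992.50 mm³, ΣAȳ = 773470.50 mm³.
x̄ = 1676992.50/16509.00 = 101.58 mm; ȳ = 773470.50/16509.00 = 46.85 mm.

x̄ = 101.58 mm, ȳ = 46.85 mm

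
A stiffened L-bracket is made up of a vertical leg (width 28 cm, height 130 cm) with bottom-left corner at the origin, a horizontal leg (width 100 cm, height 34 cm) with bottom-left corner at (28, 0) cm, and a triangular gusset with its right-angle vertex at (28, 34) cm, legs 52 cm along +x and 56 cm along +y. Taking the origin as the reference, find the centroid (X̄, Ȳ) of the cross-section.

X̄ = 44.98 cm, Ȳ = 43.68 cm

vertical leg: A = 28 × 130 = 3640.00, centroid at (14.00, 65.00).
horizontal leg: A = 100 × 34 = 3400.00, centroid at (78.00, 17.00).
gusset: A = ½·52·56 = 1456.00, centroid at (45.33, 52.67).
ΣA = 8496.00 cm², ΣAX̄ = 382165.33 cm³, ΣAȲ = 371082.67 cm³.
X̄ = 382165.33/8496.00 = 44.98 cm; Ȳ = 371082.67/8496.00 = 43.68 cm.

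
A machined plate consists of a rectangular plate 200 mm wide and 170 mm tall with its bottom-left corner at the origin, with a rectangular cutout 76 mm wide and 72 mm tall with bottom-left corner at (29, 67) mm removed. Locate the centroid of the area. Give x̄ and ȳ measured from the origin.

plate: A = 200 × 170 = 34000.00, centroid at (100.00, 85.00).
hole: A = −(76 × 72) = -5472.00, centroid at (67.00, 103.00).
ΣA = 28528.00 mm², ΣAx̄ = 3033376.00 mm³, ΣAȳ = 2326384.00 mm³.
x̄ = 3033376.00/28528.00 = 106.33 mm; ȳ = 2326384.00/28528.00 = 81.55 mm.

x̄ = 106.33 mm, ȳ = 81.55 mm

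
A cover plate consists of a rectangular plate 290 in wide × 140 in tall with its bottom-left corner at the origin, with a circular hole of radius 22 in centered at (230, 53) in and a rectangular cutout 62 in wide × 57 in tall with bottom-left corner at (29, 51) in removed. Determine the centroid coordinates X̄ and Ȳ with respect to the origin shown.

X̄ = 149.81 in, Ȳ = 69.78 in

plate: A = 290 × 140 = 40600.00, centroid at (145.00, 70.00).
hole 1: A = −π·22² = -1520.53, centroid at (230.00, 53.00).
hole 2: A = −(62 × 57) = -3534.00, centroid at (60.00, 79.50).
ΣA = 35545.47 in²
ΣAX̄ = (40600.00)(145.00) + (-1520.53)(230.00) + (-3534.00)(60.00) = 5325237.91 in³
ΣAȲ = (40600.00)(70.00) + (-1520.53)(53.00) + (-3534.00)(79.50) = 2480458.87 in³
X̄ = 5325237.91 / 35545.47 = 149.81 in
Ȳ = 2480458.87 / 35545.47 = 69.78 in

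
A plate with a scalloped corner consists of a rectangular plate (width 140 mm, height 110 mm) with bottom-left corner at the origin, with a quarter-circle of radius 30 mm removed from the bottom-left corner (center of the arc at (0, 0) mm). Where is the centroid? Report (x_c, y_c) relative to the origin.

x_c = 72.76 mm, y_c = 57.03 mm

Part | A | x̄ᵢ | ȳᵢ | A·x̄ᵢ | A·ȳᵢ
plate | 15400.00 | 70.00 | 55.00 | 1078000.00 | 847000.00
removed quarter-circle | -706.86 | 12.73 | 12.73 | -9000.00 | -9000.00
Σ | 14693.14 |  |  | 1069000.00 | 838000.00
x_c = 1069000.00 / 14693.14 = 72.76 mm
y_c = 838000.00 / 14693.14 = 57.03 mm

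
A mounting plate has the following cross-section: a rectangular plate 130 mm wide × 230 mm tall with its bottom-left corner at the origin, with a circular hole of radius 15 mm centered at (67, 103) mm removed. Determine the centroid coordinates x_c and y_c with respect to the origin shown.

plate: A = 130 × 230 = 29900.00, centroid at (65.00, 115.00).
hole: A = −π·15² = -706.86, centroid at (67.00, 103.00).
ΣA = 29193.14 mm², ΣAx_c = 1896140.49 mm³, ΣAy_c = 3365693.59 mm³.
x_c = 1896140.49/29193.14 = 64.95 mm; y_c = 3365693.59/29193.14 = 115.29 mm.

x_c = 64.95 mm, y_c = 115.29 mm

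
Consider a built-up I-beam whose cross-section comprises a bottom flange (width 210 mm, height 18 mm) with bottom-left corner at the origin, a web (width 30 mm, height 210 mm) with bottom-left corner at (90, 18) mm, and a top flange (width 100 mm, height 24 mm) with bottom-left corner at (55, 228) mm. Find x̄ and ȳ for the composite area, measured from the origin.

x̄ = 105.00 mm, ȳ = 110.97 mm

bottom flange: A = 210 × 18 = 3780.00, centroid at (105.00, 9.00).
web: A = 30 × 210 = 6300.00, centroid at (105.00, 123.00).
top flange: A = 100 × 24 = 2400.00, centroid at (105.00, 240.00).
ΣA = 12480.00 mm², ΣAx̄ = 1310400.00 mm³, ΣAȳ = 1384920.00 mm³.
x̄ = 1310400.00/12480.00 = 105.00 mm; ȳ = 1384920.00/12480.00 = 110.97 mm.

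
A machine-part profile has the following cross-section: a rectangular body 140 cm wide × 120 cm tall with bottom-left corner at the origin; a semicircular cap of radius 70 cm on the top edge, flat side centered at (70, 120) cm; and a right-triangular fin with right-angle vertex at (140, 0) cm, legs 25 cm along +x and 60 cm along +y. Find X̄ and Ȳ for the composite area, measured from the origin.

X̄ = 72.33 cm, Ȳ = 86.16 cm

rectangular body: A = 140 × 120 = 16800.00, centroid at (70.00, 60.00).
semicircular top: A = ½π·70² = 7696.90, centroid at (70.00, 149.71).
triangular fin: A = ½·25·60 = 750.00, centroid at (148.33, 20.00).
ΣA = 25246.90 cm²
ΣAX̄ = (16800.00)(70.00) + (7696.90)(70.00) + (750.00)(148.33) = 1826033.14 cm³
ΣAȲ = (16800.00)(60.00) + (7696.90)(149.71) + (750.00)(20.00) = 2175294.91 cm³
X̄ = 1826033.14 / 25246.90 = 72.33 cm
Ȳ = 2175294.91 / 25246.90 = 86.16 cm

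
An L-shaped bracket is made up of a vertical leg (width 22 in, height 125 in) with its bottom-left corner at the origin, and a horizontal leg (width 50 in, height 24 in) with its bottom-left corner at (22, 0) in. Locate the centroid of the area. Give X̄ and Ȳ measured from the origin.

vertical leg: A = 22 × 125 = 2750.00, centroid at (11.00, 62.50).
horizontal leg: A = 50 × 24 = 1200.00, centroid at (47.00, 12.00).
ΣA = 3950.00 in², ΣAX̄ = 86650.00 in³, ΣAȲ = 186275.00 in³.
X̄ = 86650.00/3950.00 = 21.94 in; Ȳ = 186275.00/3950.00 = 47.16 in.

X̄ = 21.94 in, Ȳ = 47.16 in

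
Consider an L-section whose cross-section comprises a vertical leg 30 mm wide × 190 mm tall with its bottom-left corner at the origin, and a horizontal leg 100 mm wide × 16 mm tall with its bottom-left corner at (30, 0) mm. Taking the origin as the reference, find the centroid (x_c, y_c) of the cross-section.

x_c = 29.25 mm, y_c = 75.93 mm

Part | A | x̄ᵢ | ȳᵢ | A·x̄ᵢ | A·ȳᵢ
vertical leg | 5700.00 | 15.00 | 95.00 | 85500.00 | 541500.00
horizontal leg | 1600.00 | 80.00 | 8.00 | 128000.00 | 12800.00
Σ | 7300.00 |  |  | 213500.00 | 554300.00
x_c = 213500.00 / 7300.00 = 29.25 mm
y_c = 554300.00 / 7300.00 = 75.93 mm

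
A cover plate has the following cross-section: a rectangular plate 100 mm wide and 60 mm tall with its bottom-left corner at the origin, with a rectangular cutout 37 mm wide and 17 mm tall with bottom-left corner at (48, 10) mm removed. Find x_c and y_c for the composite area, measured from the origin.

plate: A = 100 × 60 = 6000.00, centroid at (50.00, 30.00).
hole: A = −(37 × 17) = -629.00, centroid at (66.50, 18.50).
ΣA = 5371.00 mm², ΣAx_c = 258171.50 mm³, ΣAy_c = 168363.50 mm³.
x_c = 258171.50/5371.00 = 48.07 mm; y_c = 168363.50/5371.00 = 31.35 mm.

x_c = 48.07 mm, y_c = 31.35 mm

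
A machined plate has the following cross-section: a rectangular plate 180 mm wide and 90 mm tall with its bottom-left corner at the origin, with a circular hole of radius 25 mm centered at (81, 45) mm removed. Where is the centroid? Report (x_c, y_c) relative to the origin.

x_c = 91.24 mm, y_c = 45.00 mm

plate: A = 180 × 90 = 16200.00, centroid at (90.00, 45.00).
hole: A = −π·25² = -1963.50, centroid at (81.00, 45.00).
ΣA = 14236.50 mm²
ΣAx_c = (16200.00)(90.00) + (-1963.50)(81.00) = 1298956.87 mm³
ΣAy_c = (16200.00)(45.00) + (-1963.50)(45.00) = 640642.71 mm³
x_c = 1298956.87 / 14236.50 = 91.24 mm
y_c = 640642.71 / 14236.50 = 45.00 mm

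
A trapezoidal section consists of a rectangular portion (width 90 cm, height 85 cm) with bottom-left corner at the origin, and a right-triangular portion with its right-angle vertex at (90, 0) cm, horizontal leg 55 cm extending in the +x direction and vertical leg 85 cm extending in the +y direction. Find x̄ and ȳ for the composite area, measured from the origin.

x̄ = 59.82 cm, ȳ = 39.18 cm

Part | A | x̄ᵢ | ȳᵢ | A·x̄ᵢ | A·ȳᵢ
rectangular portion | 7650.00 | 45.00 | 42.50 | 344250.00 | 325125.00
triangular portion | 2337.50 | 108.33 | 28.33 | 253229.17 | 66229.17
Σ | 9987.50 |  |  | 597479.17 | 391354.17
x̄ = 597479.17 / 9987.50 = 59.82 cm
ȳ = 391354.17 / 9987.50 = 39.18 cm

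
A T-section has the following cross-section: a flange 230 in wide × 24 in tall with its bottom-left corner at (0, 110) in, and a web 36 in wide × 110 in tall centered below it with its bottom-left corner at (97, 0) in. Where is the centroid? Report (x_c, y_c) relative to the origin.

web: A = 36 × 110 = 3960.00, centroid at (115.00, 55.00).
flange: A = 230 × 24 = 5520.00, centroid at (115.00, 122.00).
ΣA = 9480.00 in², ΣAx_c = 1090200.00 in³, ΣAy_c = 891240.00 in³.
x_c = 1090200.00/9480.00 = 115.00 in; y_c = 891240.00/9480.00 = 94.01 in.

x_c = 115.00 in, y_c = 94.01 in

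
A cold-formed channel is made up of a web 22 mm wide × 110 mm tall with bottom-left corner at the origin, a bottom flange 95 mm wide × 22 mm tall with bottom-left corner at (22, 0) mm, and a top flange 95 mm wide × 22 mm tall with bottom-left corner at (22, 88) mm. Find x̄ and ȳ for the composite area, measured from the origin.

x̄ = 48.05 mm, ȳ = 55.00 mm

web: A = 22 × 110 = 2420.00, centroid at (11.00, 55.00).
bottom flange: A = 95 × 22 = 2090.00, centroid at (69.50, 11.00).
top flange: A = 95 × 22 = 2090.00, centroid at (69.50, 99.00).
ΣA = 6600.00 mm²
ΣAx̄ = (2420.00)(11.00) + (2090.00)(69.50) + (2090.00)(69.50) = 317130.00 mm³
ΣAȳ = (2420.00)(55.00) + (2090.00)(11.00) + (2090.00)(99.00) = 363000.00 mm³
x̄ = 317130.00 / 6600.00 = 48.05 mm
ȳ = 363000.00 / 6600.00 = 55.00 mm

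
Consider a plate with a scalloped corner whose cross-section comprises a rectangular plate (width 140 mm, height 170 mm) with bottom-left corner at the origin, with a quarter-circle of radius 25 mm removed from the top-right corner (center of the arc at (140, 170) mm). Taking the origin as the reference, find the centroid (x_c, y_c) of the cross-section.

plate: A = 140 × 170 = 23800.00, centroid at (70.00, 85.00).
removed quarter-circle: A = −¼π·25² = -490.87, centroid at (129.39, 159.39).
ΣA = 23309.13 mm²
ΣAx_c = (23800.00)(70.00) + (-490.87)(129.39) = 1602485.99 mm³
ΣAy_c = (23800.00)(85.00) + (-490.87)(159.39) = 1944759.78 mm³
x_c = 1602485.99 / 23309.13 = 68.75 mm
y_c = 1944759.78 / 23309.13 = 83.43 mm

x_c = 68.75 mm, y_c = 83.43 mm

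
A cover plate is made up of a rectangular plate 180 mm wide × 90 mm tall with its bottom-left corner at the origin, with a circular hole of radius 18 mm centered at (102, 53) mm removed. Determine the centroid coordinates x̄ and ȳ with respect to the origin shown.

plate: A = 180 × 90 = 16200.00, centroid at (90.00, 45.00).
hole: A = −π·18² = -1017.88, centroid at (102.00, 53.00).
ΣA = 15182.12 mm²
ΣAx̄ = (16200.00)(90.00) + (-1017.88)(102.00) = 1354176.65 mm³
ΣAȳ = (16200.00)(45.00) + (-1017.88)(53.00) = 675052.57 mm³
x̄ = 1354176.65 / 15182.12 = 89.20 mm
ȳ = 675052.57 / 15182.12 = 44.46 mm

x̄ = 89.20 mm, ȳ = 44.46 mm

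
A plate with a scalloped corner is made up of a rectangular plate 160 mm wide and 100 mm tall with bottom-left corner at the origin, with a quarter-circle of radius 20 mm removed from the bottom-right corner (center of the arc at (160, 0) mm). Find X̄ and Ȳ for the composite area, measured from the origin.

X̄ = 78.57 mm, Ȳ = 50.83 mm

Part | A | x̄ᵢ | ȳᵢ | A·x̄ᵢ | A·ȳᵢ
plate | 16000.00 | 80.00 | 50.00 | 1280000.00 | 800000.00
removed quarter-circle | -314.16 | 151.51 | 8.49 | -47598.82 | -2666.67
Σ | 15685.84 |  |  | 1232401.18 | 797333.33
X̄ = 1232401.18 / 15685.84 = 78.57 mm
Ȳ = 797333.33 / 15685.84 = 50.83 mm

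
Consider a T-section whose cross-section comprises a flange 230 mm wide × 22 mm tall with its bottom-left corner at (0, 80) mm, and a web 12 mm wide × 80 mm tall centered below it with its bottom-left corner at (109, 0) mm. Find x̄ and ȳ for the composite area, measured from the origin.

x̄ = 115.00 mm, ȳ = 82.87 mm

Part | A | x̄ᵢ | ȳᵢ | A·x̄ᵢ | A·ȳᵢ
web | 960.00 | 115.00 | 40.00 | 110400.00 | 38400.00
flange | 5060.00 | 115.00 | 91.00 | 581900.00 | 460460.00
Σ | 6020.00 |  |  | 692300.00 | 498860.00
x̄ = 692300.00 / 6020.00 = 115.00 mm
ȳ = 498860.00 / 6020.00 = 82.87 mm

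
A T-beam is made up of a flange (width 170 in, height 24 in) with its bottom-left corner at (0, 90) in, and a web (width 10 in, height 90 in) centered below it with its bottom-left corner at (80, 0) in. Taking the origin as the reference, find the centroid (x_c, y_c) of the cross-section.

Part | A | x̄ᵢ | ȳᵢ | A·x̄ᵢ | A·ȳᵢ
web | 900.00 | 85.00 | 45.00 | 76500.00 | 40500.00
flange | 4080.00 | 85.00 | 102.00 | 346800.00 | 416160.00
Σ | 4980.00 |  |  | 423300.00 | 456660.00
x_c = 423300.00 / 4980.00 = 85.00 in
y_c = 456660.00 / 4980.00 = 91.70 in

x_c = 85.00 in, y_c = 91.70 in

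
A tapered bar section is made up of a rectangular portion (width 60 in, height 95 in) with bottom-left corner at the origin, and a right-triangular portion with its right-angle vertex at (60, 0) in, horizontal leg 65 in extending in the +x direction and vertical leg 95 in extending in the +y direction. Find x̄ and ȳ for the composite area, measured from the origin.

rectangular portion: A = 60 × 95 = 5700.00, centroid at (30.00, 47.50).
triangular portion: A = ½·65·95 = 3087.50, centroid at (81.67, 31.67).
ΣA = 8787.50 in², ΣAx̄ = 423145.83 in³, ΣAȳ = 368520.83 in³.
x̄ = 423145.83/8787.50 = 48.15 in; ȳ = 368520.83/8787.50 = 41.94 in.

x̄ = 48.15 in, ȳ = 41.94 in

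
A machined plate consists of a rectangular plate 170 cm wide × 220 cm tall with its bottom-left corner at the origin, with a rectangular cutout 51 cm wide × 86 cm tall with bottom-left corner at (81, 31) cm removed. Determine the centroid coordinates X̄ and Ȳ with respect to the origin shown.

plate: A = 170 × 220 = 37400.00, centroid at (85.00, 110.00).
hole: A = −(51 × 86) = -4386.00, centroid at (106.50, 74.00).
ΣA = 33014.00 cm²
ΣAX̄ = (37400.00)(85.00) + (-4386.00)(106.50) = 2711891.00 cm³
ΣAȲ = (37400.00)(110.00) + (-4386.00)(74.00) = 3789436.00 cm³
X̄ = 2711891.00 / 33014.00 = 82.14 cm
Ȳ = 3789436.00 / 33014.00 = 114.78 cm

X̄ = 82.14 cm, Ȳ = 114.78 cm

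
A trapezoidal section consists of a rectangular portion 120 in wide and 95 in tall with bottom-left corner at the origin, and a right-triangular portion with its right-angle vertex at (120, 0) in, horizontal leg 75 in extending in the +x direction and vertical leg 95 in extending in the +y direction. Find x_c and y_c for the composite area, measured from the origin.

x_c = 80.24 in, y_c = 43.73 in

Part | A | x̄ᵢ | ȳᵢ | A·x̄ᵢ | A·ȳᵢ
rectangular portion | 11400.00 | 60.00 | 47.50 | 684000.00 | 541500.00
triangular portion | 3562.50 | 145.00 | 31.67 | 516562.50 | 112812.50
Σ | 14962.50 |  |  | 1200562.50 | 654312.50
x_c = 1200562.50 / 14962.50 = 80.24 in
y_c = 654312.50 / 14962.50 = 43.73 in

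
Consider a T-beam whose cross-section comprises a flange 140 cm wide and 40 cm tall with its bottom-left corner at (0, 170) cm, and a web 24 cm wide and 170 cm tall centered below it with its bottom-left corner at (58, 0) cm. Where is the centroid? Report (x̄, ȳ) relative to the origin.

web: A = 24 × 170 = 4080.00, centroid at (70.00, 85.00).
flange: A = 140 × 40 = 5600.00, centroid at (70.00, 190.00).
ΣA = 9680.00 cm², ΣAx̄ = 677600.00 cm³, ΣAȳ = 1410800.00 cm³.
x̄ = 677600.00/9680.00 = 70.00 cm; ȳ = 1410800.00/9680.00 = 145.74 cm.

x̄ = 70.00 cm, ȳ = 145.74 cm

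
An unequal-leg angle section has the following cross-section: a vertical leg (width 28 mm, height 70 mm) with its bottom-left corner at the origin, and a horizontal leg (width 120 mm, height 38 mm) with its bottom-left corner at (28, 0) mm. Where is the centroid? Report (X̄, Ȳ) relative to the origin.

vertical leg: A = 28 × 70 = 1960.00, centroid at (14.00, 35.00).
horizontal leg: A = 120 × 38 = 4560.00, centroid at (88.00, 19.00).
ΣA = 6520.00 mm², ΣAX̄ = 428720.00 mm³, ΣAȲ = 155240.00 mm³.
X̄ = 428720.00/6520.00 = 65.75 mm; Ȳ = 155240.00/6520.00 = 23.81 mm.

X̄ = 65.75 mm, Ȳ = 23.81 mm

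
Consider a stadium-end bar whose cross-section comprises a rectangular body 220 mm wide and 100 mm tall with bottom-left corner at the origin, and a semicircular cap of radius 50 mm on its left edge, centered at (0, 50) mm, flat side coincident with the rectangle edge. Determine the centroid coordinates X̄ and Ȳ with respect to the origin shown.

rectangular body: A = 220 × 100 = 22000.00, centroid at (110.00, 50.00).
semicircular end: A = ½π·50² = 3926.99, centroid at (-21.22, 50.00).
ΣA = 25926.99 mm², ΣAX̄ = 2336666.67 mm³, ΣAȲ = 1296349.54 mm³.
X̄ = 2336666.67/25926.99 = 90.12 mm; Ȳ = 1296349.54/25926.99 = 50.00 mm.

X̄ = 90.12 mm, Ȳ = 50.00 mm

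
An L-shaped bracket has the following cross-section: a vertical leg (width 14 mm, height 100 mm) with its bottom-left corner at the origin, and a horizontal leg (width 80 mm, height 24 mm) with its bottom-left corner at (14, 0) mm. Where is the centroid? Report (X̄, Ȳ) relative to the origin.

X̄ = 34.18 mm, Ȳ = 28.02 mm

vertical leg: A = 14 × 100 = 1400.00, centroid at (7.00, 50.00).
horizontal leg: A = 80 × 24 = 1920.00, centroid at (54.00, 12.00).
ΣA = 3320.00 mm²
ΣAX̄ = (1400.00)(7.00) + (1920.00)(54.00) = 113480.00 mm³
ΣAȲ = (1400.00)(50.00) + (1920.00)(12.00) = 93040.00 mm³
X̄ = 113480.00 / 3320.00 = 34.18 mm
Ȳ = 93040.00 / 3320.00 = 28.02 mm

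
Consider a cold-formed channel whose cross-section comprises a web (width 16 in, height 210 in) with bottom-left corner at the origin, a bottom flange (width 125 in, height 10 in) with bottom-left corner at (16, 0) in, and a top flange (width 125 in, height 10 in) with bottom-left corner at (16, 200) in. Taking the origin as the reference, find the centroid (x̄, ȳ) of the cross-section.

x̄ = 38.08 in, ȳ = 105.00 in

web: A = 16 × 210 = 3360.00, centroid at (8.00, 105.00).
bottom flange: A = 125 × 10 = 1250.00, centroid at (78.50, 5.00).
top flange: A = 125 × 10 = 1250.00, centroid at (78.50, 205.00).
ΣA = 5860.00 in²
ΣAx̄ = (3360.00)(8.00) + (1250.00)(78.50) + (1250.00)(78.50) = 223130.00 in³
ΣAȳ = (3360.00)(105.00) + (1250.00)(5.00) + (1250.00)(205.00) = 615300.00 in³
x̄ = 223130.00 / 5860.00 = 38.08 in
ȳ = 615300.00 / 5860.00 = 105.00 in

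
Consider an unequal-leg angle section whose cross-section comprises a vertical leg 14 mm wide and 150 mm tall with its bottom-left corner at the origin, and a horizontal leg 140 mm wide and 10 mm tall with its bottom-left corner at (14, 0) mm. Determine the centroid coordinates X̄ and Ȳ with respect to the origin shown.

Part | A | x̄ᵢ | ȳᵢ | A·x̄ᵢ | A·ȳᵢ
vertical leg | 2100.00 | 7.00 | 75.00 | 14700.00 | 157500.00
horizontal leg | 1400.00 | 84.00 | 5.00 | 117600.00 | 7000.00
Σ | 3500.00 |  |  | 132300.00 | 164500.00
X̄ = 132300.00 / 3500.00 = 37.80 mm
Ȳ = 164500.00 / 3500.00 = 47.00 mm

X̄ = 37.80 mm, Ȳ = 47.00 mm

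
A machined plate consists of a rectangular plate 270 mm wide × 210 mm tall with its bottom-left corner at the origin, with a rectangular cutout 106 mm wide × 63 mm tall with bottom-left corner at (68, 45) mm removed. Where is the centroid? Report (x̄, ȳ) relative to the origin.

x̄ = 136.87 mm, ȳ = 108.80 mm

plate: A = 270 × 210 = 56700.00, centroid at (135.00, 105.00).
hole: A = −(106 × 63) = -6678.00, centroid at (121.00, 76.50).
ΣA = 50022.00 mm²
ΣAx̄ = (56700.00)(135.00) + (-6678.00)(121.00) = 6846462.00 mm³
ΣAȳ = (56700.00)(105.00) + (-6678.00)(76.50) = 5442633.00 mm³
x̄ = 6846462.00 / 50022.00 = 136.87 mm
ȳ = 5442633.00 / 50022.00 = 108.80 mm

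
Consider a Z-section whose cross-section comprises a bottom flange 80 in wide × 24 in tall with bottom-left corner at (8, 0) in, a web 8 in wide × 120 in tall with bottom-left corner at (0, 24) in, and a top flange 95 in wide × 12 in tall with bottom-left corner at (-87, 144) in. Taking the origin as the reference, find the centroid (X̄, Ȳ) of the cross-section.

bottom flange: A = 80 × 24 = 1920.00, centroid at (48.00, 12.00).
web: A = 8 × 120 = 960.00, centroid at (4.00, 84.00).
top flange: A = 95 × 12 = 1140.00, centroid at (-39.50, 150.00).
ΣA = 4020.00 in², ΣAX̄ = 50970.00 in³, ΣAȲ = 274680.00 in³.
X̄ = 50970.00/4020.00 = 12.68 in; Ȳ = 274680.00/4020.00 = 68.33 in.

X̄ = 12.68 in, Ȳ = 68.33 in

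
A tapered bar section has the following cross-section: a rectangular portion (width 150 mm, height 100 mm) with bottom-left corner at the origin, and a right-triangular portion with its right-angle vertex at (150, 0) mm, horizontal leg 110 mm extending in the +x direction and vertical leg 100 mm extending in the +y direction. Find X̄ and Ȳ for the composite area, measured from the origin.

X̄ = 104.96 mm, Ȳ = 45.53 mm

rectangular portion: A = 150 × 100 = 15000.00, centroid at (75.00, 50.00).
triangular portion: A = ½·110·100 = 5500.00, centroid at (186.67, 33.33).
ΣA = 20500.00 mm², ΣAX̄ = 2151666.67 mm³, ΣAȲ = 933333.33 mm³.
X̄ = 2151666.67/20500.00 = 104.96 mm; Ȳ = 933333.33/20500.00 = 45.53 mm.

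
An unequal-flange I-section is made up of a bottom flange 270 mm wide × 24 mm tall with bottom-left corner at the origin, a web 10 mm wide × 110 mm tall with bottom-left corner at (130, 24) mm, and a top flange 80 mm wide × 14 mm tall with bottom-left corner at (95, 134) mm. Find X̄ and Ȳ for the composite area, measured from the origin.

bottom flange: A = 270 × 24 = 6480.00, centroid at (135.00, 12.00).
web: A = 10 × 110 = 1100.00, centroid at (135.00, 79.00).
top flange: A = 80 × 14 = 1120.00, centroid at (135.00, 141.00).
ΣA = 8700.00 mm²
ΣAX̄ = (6480.00)(135.00) + (1100.00)(135.00) + (1120.00)(135.00) = 1174500.00 mm³
ΣAȲ = (6480.00)(12.00) + (1100.00)(79.00) + (1120.00)(141.00) = 322580.00 mm³
X̄ = 1174500.00 / 8700.00 = 135.00 mm
Ȳ = 322580.00 / 8700.00 = 37.08 mm

X̄ = 135.00 mm, Ȳ = 37.08 mm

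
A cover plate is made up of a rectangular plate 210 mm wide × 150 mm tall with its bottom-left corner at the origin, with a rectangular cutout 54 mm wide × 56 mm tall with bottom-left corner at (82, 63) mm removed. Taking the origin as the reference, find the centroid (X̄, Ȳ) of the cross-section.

plate: A = 210 × 150 = 31500.00, centroid at (105.00, 75.00).
hole: A = −(54 × 56) = -3024.00, centroid at (109.00, 91.00).
ΣA = 28476.00 mm²
ΣAX̄ = (31500.00)(105.00) + (-3024.00)(109.00) = 2977884.00 mm³
ΣAȲ = (31500.00)(75.00) + (-3024.00)(91.00) = 2087316.00 mm³
X̄ = 2977884.00 / 28476.00 = 104.58 mm
Ȳ = 2087316.00 / 28476.00 = 73.30 mm

X̄ = 104.58 mm, Ȳ = 73.30 mm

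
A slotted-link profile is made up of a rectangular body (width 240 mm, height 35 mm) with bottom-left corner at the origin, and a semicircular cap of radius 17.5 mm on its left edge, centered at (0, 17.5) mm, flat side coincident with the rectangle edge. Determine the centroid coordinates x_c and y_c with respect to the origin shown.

Part | A | x̄ᵢ | ȳᵢ | A·x̄ᵢ | A·ȳᵢ
rectangular body | 8400.00 | 120.00 | 17.50 | 1008000.00 | 147000.00
semicircular end | 481.06 | -7.43 | 17.50 | -3572.92 | 8418.49
Σ | 8881.06 |  |  | 1004427.08 | 155418.49
x_c = 1004427.08 / 8881.06 = 113.10 mm
y_c = 155418.49 / 8881.06 = 17.50 mm

x_c = 113.10 mm, y_c = 17.50 mm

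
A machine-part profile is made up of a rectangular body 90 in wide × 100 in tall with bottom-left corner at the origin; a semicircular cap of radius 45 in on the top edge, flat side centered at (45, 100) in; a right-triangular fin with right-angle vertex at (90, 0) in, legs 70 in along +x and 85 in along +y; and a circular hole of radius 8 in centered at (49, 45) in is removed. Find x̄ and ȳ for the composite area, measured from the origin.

rectangular body: A = 90 × 100 = 9000.00, centroid at (45.00, 50.00).
semicircular top: A = ½π·45² = 3180.86, centroid at (45.00, 119.10).
triangular fin: A = ½·70·85 = 2975.00, centroid at (113.33, 28.33).
hole: A = −π·8² = -201.06, centroid at (49.00, 45.00).
ΣA = 14954.80 in², ΣAx̄ = 875453.45 in³, ΣAȳ = 904080.14 in³.
x̄ = 875453.45/14954.80 = 58.54 in; ȳ = 904080.14/14954.80 = 60.45 in.

x̄ = 58.54 in, ȳ = 60.45 in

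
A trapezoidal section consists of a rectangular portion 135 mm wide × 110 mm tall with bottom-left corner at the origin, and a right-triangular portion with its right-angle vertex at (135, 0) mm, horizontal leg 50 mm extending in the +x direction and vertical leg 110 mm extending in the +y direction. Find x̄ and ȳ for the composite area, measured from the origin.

x̄ = 80.65 mm, ȳ = 52.14 mm

Part | A | x̄ᵢ | ȳᵢ | A·x̄ᵢ | A·ȳᵢ
rectangular portion | 14850.00 | 67.50 | 55.00 | 1002375.00 | 816750.00
triangular portion | 2750.00 | 151.67 | 36.67 | 417083.33 | 100833.33
Σ | 17600.00 |  |  | 1419458.33 | 917583.33
x̄ = 1419458.33 / 17600.00 = 80.65 mm
ȳ = 917583.33 / 17600.00 = 52.14 mm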